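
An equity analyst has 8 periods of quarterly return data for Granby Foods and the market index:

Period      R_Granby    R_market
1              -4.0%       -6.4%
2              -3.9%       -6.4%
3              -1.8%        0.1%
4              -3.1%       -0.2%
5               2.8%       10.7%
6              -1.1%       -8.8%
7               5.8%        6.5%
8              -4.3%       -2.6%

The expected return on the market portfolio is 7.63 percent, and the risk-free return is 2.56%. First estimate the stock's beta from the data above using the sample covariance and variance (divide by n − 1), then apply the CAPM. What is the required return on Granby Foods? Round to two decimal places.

4.66%

Mean R_i = (-4.0 − 3.9 − 1.8 − 3.1 + 2.8 − 1.1 + 5.8 − 4.3) / 8 = -1.2000%
Mean R_m = (-6.4 − 6.4 + 0.1 − 0.2 + 10.7 − 8.8 + 6.5 − 2.6) / 8 = -0.8875%
Σ(R_i − R̄_i)(R_m − R̄_m) = 131.0000  ⇒  Cov = 131.0000 / 7 = 18.7143
Σ(R_m − R̄_m)² = 316.6088  ⇒  Var(R_m) = 316.6088 / 7 = 45.2298
β = Cov / Var(R_m) = 18.7143 / 45.2298 = 0.4138
MRP = 7.63% − 2.56% = 5.07%
E(R) = R_f + β × MRP = 2.56% + 0.4138 × 5.07% = 4.66%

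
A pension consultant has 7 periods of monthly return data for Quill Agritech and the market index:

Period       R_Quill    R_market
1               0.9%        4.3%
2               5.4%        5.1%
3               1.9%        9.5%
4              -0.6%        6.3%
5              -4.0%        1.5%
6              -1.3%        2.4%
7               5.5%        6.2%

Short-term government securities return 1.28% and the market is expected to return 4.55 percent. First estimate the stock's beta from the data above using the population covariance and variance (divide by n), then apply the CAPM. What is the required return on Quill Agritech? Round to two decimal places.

3.67%

Mean R_i = (0.9 + 5.4 + 1.9 − 0.6 − 4.0 − 1.3 + 5.5) / 7 = 1.1143%
Mean R_m = (4.3 + 5.1 + 9.5 + 6.3 + 1.5 + 2.4 + 6.2) / 7 = 5.0429%
Σ(R_i − R̄_i)(R_m − R̄_m) = 31.3257  ⇒  Cov = 31.3257 / 7 = 4.4751
Σ(R_m − R̄_m)² = 42.8771  ⇒  Var(R_m) = 42.8771 / 7 = 6.1253
β = Cov / Var(R_m) = 4.4751 / 6.1253 = 0.7306
MRP = 4.55% − 1.28% = 3.27%
E(R) = R_f + β × MRP = 1.28% + 0.7306 × 3.27% = 3.67%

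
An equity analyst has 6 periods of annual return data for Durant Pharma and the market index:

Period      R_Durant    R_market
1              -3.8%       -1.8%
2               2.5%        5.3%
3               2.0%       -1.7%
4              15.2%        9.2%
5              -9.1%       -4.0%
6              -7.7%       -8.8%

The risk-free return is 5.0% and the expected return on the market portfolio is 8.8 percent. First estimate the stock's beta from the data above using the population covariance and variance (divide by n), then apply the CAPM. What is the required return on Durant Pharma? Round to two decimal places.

Mean R_i = (-3.8 + 2.5 + 2.0 + 15.2 − 9.1 − 7.7) / 6 = -0.1500%
Mean R_m = (-1.8 + 5.3 − 1.7 + 9.2 − 4.0 − 8.8) / 6 = -0.3000%
Σ(R_i − R̄_i)(R_m − R̄_m) = 260.4200  ⇒  Cov = 260.4200 / 6 = 43.4033
Σ(R_m − R̄_m)² = 211.7600  ⇒  Var(R_m) = 211.7600 / 6 = 35.2933
β = Cov / Var(R_m) = 43.4033 / 35.2933 = 1.2298
MRP = 8.8% − 5.0% = 3.80%
E(R) = R_f + β × MRP = 5.0% + 1.2298 × 3.8% = 9.67%

9.67%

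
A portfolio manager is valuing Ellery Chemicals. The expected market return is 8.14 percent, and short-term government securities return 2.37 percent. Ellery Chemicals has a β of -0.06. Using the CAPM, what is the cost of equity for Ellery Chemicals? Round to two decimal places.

Market risk premium = E(R_m) − R_f = 8.14% − 2.37% = 5.77%
E(R) = R_f + β × MRP = 2.37% + -0.06 × 5.77% = 2.02%

2.02%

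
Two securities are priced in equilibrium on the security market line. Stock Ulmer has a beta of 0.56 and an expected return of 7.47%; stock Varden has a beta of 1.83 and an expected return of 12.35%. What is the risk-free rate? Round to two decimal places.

5.32%

Both satisfy E(R) = R_f + β·MRP, so the slope of the SML is
MRP = (12.35% − 7.47%) / (1.83 − 0.56) = 4.88% / 1.27 = 3.8425%
R_f = E(R_Ulmer) − β_Ulmer·MRP = 7.47% − 0.56 × 3.8425% = 5.3182%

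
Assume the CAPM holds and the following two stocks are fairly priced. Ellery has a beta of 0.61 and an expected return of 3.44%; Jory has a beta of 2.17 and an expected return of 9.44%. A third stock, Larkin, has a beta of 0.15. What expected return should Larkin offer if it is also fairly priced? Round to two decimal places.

1.67%

MRP (SML slope) = (9.44% − 3.44%) / (2.17 − 0.61) = 6.00% / 1.56 = 3.8462%
R_f (intercept) = 3.44% − 0.61 × 3.8462% = 1.0938%
E(R_Larkin) = R_f + β × MRP = 1.0938% + 0.15 × 3.8462% = 1.67%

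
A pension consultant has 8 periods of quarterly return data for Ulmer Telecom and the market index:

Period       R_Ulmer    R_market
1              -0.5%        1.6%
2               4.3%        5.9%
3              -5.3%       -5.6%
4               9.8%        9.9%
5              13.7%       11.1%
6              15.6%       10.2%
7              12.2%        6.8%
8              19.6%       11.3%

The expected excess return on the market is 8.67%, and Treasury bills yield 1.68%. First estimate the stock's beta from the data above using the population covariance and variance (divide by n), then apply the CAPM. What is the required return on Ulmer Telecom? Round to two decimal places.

13.33%

Mean R_i = (-0.5 + 4.3 − 5.3 + 9.8 + 13.7 + 15.6 + 12.2 + 19.6) / 8 = 8.6750%
Mean R_m = (1.6 + 5.9 − 5.6 + 9.9 + 11.1 + 10.2 + 6.8 + 11.3) / 8 = 6.4000%
Σ(R_i − R̄_i)(R_m − R̄_m) = 322.7400  ⇒  Cov = 322.7400 / 8 = 40.3425
Σ(R_m − R̄_m)² = 240.2400  ⇒  Var(R_m) = 240.2400 / 8 = 30.0300
β = Cov / Var(R_m) = 40.3425 / 30.0300 = 1.3434
E(R) = R_f + β × MRP = 1.68% + 1.3434 × 8.67% = 13.33%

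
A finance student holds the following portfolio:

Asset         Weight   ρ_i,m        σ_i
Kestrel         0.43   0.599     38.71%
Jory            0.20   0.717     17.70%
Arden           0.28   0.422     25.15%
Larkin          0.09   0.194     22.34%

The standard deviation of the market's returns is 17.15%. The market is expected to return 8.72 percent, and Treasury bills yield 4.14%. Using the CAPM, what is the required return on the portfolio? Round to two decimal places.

8.38%

β_Kestrel = 0.599 × 38.71% / 17.15% = 1.3520
β_Jory = 0.717 × 17.70% / 17.15% = 0.7400
β_Arden = 0.422 × 25.15% / 17.15% = 0.6189
β_Larkin = 0.194 × 22.34% / 17.15% = 0.2527
β_P = Σ w_i β_i = 0.43×1.3520 + 0.20×0.7400 + 0.28×0.6189 + 0.09×0.2527 = 0.9254
MRP = 8.72% − 4.14% = 4.58%
E(R_P) = R_f + β_P × MRP = 4.14% + 0.9254 × 4.58% = 8.38%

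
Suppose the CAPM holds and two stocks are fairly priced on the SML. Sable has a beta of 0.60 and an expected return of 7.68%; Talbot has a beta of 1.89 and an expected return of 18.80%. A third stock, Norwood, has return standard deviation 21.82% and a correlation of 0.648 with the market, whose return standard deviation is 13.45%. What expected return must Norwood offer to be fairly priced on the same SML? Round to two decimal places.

11.57%

MRP = (18.80% − 7.68%) / (1.89 − 0.60) = 8.6202%
R_f = 7.68% − 0.60 × 8.6202% = 2.5079%
β_Norwood = ρ·σ_i/σ_m = 0.648 × 21.82 / 13.45 = 1.0513
E(R_Norwood) = R_f + β × MRP = 2.5079% + 1.0513 × 8.6202% = 11.57%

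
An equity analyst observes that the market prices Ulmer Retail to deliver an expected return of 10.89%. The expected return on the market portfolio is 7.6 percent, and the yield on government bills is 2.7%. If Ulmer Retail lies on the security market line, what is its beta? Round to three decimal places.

MRP = 7.6% − 2.7% = 4.90%
β = (E(R) − R_f) / MRP = (10.89% − 2.7%) / 4.9% = 8.19% / 4.9% = 1.671

1.671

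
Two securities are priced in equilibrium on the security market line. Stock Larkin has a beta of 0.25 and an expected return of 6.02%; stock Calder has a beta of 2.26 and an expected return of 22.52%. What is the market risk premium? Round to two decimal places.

8.21%

Both satisfy E(R) = R_f + β·MRP, so the slope of the SML is
MRP = (22.52% − 6.02%) / (2.26 − 0.25) = 16.50% / 2.01 = 8.2090%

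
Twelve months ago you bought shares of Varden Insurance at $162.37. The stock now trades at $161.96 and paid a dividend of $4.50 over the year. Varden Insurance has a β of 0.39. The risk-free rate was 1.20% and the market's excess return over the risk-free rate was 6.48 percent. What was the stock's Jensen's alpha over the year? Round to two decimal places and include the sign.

Realised HPR = (P1 + D1 − P0) / P0 = (161.96 + 4.50 − 162.37) / 162.37 = 4.09 / 162.37 = 2.5189%
CAPM required = R_f + β·MRP = 1.20% + 0.39 × 6.48% = 3.7272%
α = realised − required = 2.5189% − 3.7272% = -1.21%

-1.21%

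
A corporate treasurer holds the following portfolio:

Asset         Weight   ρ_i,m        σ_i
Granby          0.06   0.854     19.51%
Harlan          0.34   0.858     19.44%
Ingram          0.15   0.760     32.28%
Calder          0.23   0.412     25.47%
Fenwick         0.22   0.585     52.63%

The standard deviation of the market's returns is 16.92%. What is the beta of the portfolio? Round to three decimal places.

β_Granby = 0.854 × 19.51% / 16.92% = 0.9847
β_Harlan = 0.858 × 19.44% / 16.92% = 0.9858
β_Ingram = 0.760 × 32.28% / 16.92% = 1.4499
β_Calder = 0.412 × 25.47% / 16.92% = 0.6202
β_Fenwick = 0.585 × 52.63% / 16.92% = 1.8197
β_P = Σ w_i β_i = 0.06×0.9847 + 0.34×0.9858 + 0.15×1.4499 + 0.23×0.6202 + 0.22×1.8197 = 1.1547

1.155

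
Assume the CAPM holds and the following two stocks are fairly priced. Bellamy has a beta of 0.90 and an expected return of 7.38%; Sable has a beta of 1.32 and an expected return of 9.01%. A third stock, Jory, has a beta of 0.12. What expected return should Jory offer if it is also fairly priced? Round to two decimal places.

MRP (SML slope) = (9.01% − 7.38%) / (1.32 − 0.90) = 1.63% / 0.42 = 3.8810%
R_f (intercept) = 7.38% − 0.90 × 3.8810% = 3.8871%
E(R_Jory) = R_f + β × MRP = 3.8871% + 0.12 × 3.8810% = 4.35%

4.35%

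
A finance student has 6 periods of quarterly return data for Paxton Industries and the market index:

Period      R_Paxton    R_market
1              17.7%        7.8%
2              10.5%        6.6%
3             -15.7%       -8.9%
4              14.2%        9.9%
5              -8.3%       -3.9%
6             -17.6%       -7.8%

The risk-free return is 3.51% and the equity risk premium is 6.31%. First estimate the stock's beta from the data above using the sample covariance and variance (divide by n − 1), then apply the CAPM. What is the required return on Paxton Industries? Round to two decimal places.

Mean R_i = (17.7 + 10.5 − 15.7 + 14.2 − 8.3 − 17.6) / 6 = 0.1333%
Mean R_m = (7.8 + 6.6 − 8.9 + 9.9 − 3.9 − 7.8) / 6 = 0.6167%
Σ(R_i − R̄_i)(R_m − R̄_m) = 656.8267  ⇒  Cov = 656.8267 / 5 = 131.3653
Σ(R_m − R̄_m)² = 355.3883  ⇒  Var(R_m) = 355.3883 / 5 = 71.0777
β = Cov / Var(R_m) = 131.3653 / 71.0777 = 1.8482
E(R) = R_f + β × MRP = 3.51% + 1.8482 × 6.31% = 15.17%

15.17%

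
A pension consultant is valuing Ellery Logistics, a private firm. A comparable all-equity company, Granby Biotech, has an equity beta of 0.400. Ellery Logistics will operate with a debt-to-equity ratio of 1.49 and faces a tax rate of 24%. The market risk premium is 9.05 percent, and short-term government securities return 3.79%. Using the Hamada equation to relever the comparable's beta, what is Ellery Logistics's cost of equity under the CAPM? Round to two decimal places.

11.51%

β_L = β_U × [1 + (1 − t)(D/E)] = 0.400 × [1 + (1 − 0.24) × 1.49]
    = 0.400 × [1 + 0.76 × 1.49] = 0.400 × 2.1324 = 0.8530
E(R) = R_f + β_L × MRP = 3.79% + 0.8530 × 9.05% = 11.51%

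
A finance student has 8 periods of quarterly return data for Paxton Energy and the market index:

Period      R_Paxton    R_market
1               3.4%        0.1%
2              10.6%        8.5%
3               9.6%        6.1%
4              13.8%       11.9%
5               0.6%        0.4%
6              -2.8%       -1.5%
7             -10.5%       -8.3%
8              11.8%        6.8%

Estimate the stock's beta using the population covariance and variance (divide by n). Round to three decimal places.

Mean R_i = (3.4 + 10.6 + 9.6 + 13.8 + 0.6 − 2.8 − 10.5 + 11.8) / 8 = 4.5625%
Mean R_m = (0.1 + 8.5 + 6.1 + 11.9 + 0.4 − 1.5 − 8.3 + 6.8) / 8 = 3.0000%
Σ(R_i − R̄_i)(R_m − R̄_m) = 375.5500  ⇒  Cov = 375.5500 / 8 = 46.9438
Σ(R_m − R̄_m)² = 296.6200  ⇒  Var(R_m) = 296.6200 / 8 = 37.0775
β = Cov / Var(R_m) = 46.9438 / 37.0775 = 1.2661

1.266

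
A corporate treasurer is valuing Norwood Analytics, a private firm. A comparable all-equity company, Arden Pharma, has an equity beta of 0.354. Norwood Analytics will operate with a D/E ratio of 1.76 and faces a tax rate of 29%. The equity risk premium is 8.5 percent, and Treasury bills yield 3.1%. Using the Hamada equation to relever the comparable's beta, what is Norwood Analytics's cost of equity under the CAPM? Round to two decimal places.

9.87%

β_L = β_U × [1 + (1 − t)(D/E)] = 0.354 × [1 + (1 − 0.29) × 1.76]
    = 0.354 × [1 + 0.71 × 1.76] = 0.354 × 2.2496 = 0.7964
E(R) = R_f + β_L × MRP = 3.1% + 0.7964 × 8.5% = 9.87%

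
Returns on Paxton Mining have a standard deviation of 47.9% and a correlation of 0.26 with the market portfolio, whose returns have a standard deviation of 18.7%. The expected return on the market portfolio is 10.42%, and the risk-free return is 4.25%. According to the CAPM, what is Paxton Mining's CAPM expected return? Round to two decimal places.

8.36%

β = ρ × σ_i / σ_m = 0.26 × 47.9% / 18.7% = 0.6660
MRP = 10.42% − 4.25% = 6.17%
E(R) = 4.25% + 0.6660 × 6.17% = 8.36%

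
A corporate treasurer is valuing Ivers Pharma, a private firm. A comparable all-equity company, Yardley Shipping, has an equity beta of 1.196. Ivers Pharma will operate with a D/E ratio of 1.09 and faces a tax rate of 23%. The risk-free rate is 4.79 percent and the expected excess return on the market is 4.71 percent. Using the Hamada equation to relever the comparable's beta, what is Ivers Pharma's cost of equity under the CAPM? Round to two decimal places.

15.15%

β_L = β_U × [1 + (1 − t)(D/E)] = 1.196 × [1 + (1 − 0.23) × 1.09]
    = 1.196 × [1 + 0.77 × 1.09] = 1.196 × 1.8393 = 2.1998
E(R) = R_f + β_L × MRP = 4.79% + 2.1998 × 4.71% = 15.15%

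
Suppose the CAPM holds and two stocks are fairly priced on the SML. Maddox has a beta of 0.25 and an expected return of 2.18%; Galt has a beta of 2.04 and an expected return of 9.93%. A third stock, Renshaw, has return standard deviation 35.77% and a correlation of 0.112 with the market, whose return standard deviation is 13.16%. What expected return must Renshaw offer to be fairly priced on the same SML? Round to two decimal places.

2.42%

MRP = (9.93% − 2.18%) / (2.04 − 0.25) = 4.3296%
R_f = 2.18% − 0.25 × 4.3296% = 1.0976%
β_Renshaw = ρ·σ_i/σ_m = 0.112 × 35.77 / 13.16 = 0.3044
E(R_Renshaw) = R_f + β × MRP = 1.0976% + 0.3044 × 4.3296% = 2.42%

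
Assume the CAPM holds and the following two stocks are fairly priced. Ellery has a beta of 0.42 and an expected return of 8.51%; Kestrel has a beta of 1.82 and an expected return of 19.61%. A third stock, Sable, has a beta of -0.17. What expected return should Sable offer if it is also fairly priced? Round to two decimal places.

3.83%

MRP (SML slope) = (19.61% − 8.51%) / (1.82 − 0.42) = 11.10% / 1.40 = 7.9286%
R_f (intercept) = 8.51% − 0.42 × 7.9286% = 5.1800%
E(R_Sable) = R_f + β × MRP = 5.1800% + -0.17 × 7.9286% = 3.83%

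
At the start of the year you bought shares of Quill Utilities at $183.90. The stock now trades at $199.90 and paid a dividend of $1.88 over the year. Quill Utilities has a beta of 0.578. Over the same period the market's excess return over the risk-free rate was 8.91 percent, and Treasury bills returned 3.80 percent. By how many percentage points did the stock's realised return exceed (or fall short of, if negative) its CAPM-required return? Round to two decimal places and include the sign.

Realised HPR = (P1 + D1 − P0) / P0 = (199.90 + 1.88 − 183.90) / 183.90 = 17.88 / 183.90 = 9.7227%
CAPM required = R_f + β·MRP = 3.80% + 0.578 × 8.91% = 8.94998%
α = realised − required = 9.7227% − 8.94998% = +0.77%

+0.77%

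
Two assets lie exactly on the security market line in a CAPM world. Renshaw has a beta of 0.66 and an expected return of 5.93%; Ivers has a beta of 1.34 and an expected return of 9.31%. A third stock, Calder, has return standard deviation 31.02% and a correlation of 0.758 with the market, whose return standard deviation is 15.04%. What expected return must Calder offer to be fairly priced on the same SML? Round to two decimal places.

MRP = (9.31% − 5.93%) / (1.34 − 0.66) = 4.9706%
R_f = 5.93% − 0.66 × 4.9706% = 2.6494%
β_Calder = ρ·σ_i/σ_m = 0.758 × 31.02 / 15.04 = 1.5634
E(R_Calder) = R_f + β × MRP = 2.6494% + 1.5634 × 4.9706% = 10.42%

10.42%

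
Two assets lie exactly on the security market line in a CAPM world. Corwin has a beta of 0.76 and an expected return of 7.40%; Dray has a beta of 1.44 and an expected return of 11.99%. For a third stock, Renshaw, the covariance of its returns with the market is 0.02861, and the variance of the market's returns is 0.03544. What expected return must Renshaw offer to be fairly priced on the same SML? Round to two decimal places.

7.72%

MRP = (11.99% − 7.40%) / (1.44 − 0.76) = 6.7500%
R_f = 7.40% − 0.76 × 6.7500% = 2.2700%
β_Renshaw = Cov / Var(R_m) = 0.02861 / 0.03544 = 0.8073
E(R_Renshaw) = R_f + β × MRP = 2.2700% + 0.8073 × 6.7500% = 7.72%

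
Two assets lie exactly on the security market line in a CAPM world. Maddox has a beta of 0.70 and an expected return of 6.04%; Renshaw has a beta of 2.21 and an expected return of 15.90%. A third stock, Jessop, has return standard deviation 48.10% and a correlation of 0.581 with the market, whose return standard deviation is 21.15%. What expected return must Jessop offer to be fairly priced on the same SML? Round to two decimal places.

MRP = (15.90% − 6.04%) / (2.21 − 0.70) = 6.5298%
R_f = 6.04% − 0.70 × 6.5298% = 1.4691%
β_Jessop = ρ·σ_i/σ_m = 0.581 × 48.10 / 21.15 = 1.3213
E(R_Jessop) = R_f + β × MRP = 1.4691% + 1.3213 × 6.5298% = 10.10%

10.10%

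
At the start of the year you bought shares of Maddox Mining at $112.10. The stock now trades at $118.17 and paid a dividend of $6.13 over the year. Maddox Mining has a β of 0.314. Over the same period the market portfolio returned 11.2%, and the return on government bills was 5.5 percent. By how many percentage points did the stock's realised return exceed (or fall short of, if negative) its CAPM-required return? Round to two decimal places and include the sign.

Realised HPR = (P1 + D1 − P0) / P0 = (118.17 + 6.13 − 112.10) / 112.10 = 12.20 / 112.10 = 10.8831%
MRP = 11.2% − 5.5% = 5.70%
CAPM required = R_f + β·MRP = 5.5% + 0.314 × 5.7% = 7.2898%
α = realised − required = 10.8831% − 7.2898% = +3.59%

+3.59%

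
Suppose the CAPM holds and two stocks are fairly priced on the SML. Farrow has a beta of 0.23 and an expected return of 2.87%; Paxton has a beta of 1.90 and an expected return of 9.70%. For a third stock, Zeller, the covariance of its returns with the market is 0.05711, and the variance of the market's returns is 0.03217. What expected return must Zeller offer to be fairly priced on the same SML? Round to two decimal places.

9.19%

MRP = (9.70% − 2.87%) / (1.90 − 0.23) = 4.0898%
R_f = 2.87% − 0.23 × 4.0898% = 1.9293%
β_Zeller = Cov / Var(R_m) = 0.05711 / 0.03217 = 1.7753
E(R_Zeller) = R_f + β × MRP = 1.9293% + 1.7753 × 4.0898% = 9.19%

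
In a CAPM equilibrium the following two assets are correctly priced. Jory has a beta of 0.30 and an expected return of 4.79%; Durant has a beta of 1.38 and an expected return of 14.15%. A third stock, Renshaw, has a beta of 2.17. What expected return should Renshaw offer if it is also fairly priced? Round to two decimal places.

21.00%

MRP (SML slope) = (14.15% − 4.79%) / (1.38 − 0.30) = 9.36% / 1.08 = 8.6667%
R_f (intercept) = 4.79% − 0.30 × 8.6667% = 2.1900%
E(R_Renshaw) = R_f + β × MRP = 2.1900% + 2.17 × 8.6667% = 21.00%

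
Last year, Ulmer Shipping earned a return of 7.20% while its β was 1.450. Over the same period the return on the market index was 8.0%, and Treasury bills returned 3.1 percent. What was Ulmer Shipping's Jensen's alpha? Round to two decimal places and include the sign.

-3.01%

Market excess return = 8.0% − 3.1% = 4.90%
CAPM benchmark = R_f + β(R_m − R_f) = 3.1% + 1.450 × 4.9% = 10.2050%
α = actual − benchmark = 7.20% − 10.2050% = -3.01%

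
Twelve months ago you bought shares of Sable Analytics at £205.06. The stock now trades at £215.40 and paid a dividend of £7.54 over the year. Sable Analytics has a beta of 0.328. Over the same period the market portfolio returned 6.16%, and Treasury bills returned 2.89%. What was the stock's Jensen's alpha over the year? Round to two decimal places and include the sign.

+4.76%

Realised HPR = (P1 + D1 − P0) / P0 = (215.40 + 7.54 − 205.06) / 205.06 = 17.88 / 205.06 = 8.7194%
MRP = 6.16% − 2.89% = 3.27%
CAPM required = R_f + β·MRP = 2.89% + 0.328 × 3.27% = 3.96256%
α = realised − required = 8.7194% − 3.96256% = +4.76%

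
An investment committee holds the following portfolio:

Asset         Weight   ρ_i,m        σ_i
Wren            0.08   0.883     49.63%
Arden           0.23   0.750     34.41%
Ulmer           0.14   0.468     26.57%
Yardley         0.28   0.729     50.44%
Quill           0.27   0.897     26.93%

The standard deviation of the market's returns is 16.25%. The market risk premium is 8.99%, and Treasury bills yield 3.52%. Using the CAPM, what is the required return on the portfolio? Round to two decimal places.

β_Wren = 0.883 × 49.63% / 16.25% = 2.6968
β_Arden = 0.750 × 34.41% / 16.25% = 1.5882
β_Ulmer = 0.468 × 26.57% / 16.25% = 0.7652
β_Yardley = 0.729 × 50.44% / 16.25% = 2.2628
β_Quill = 0.897 × 26.93% / 16.25% = 1.4865
β_P = Σ w_i β_i = 0.08×2.6968 + 0.23×1.5882 + 0.14×0.7652 + 0.28×2.2628 + 0.27×1.4865 = 1.7231
E(R_P) = R_f + β_P × MRP = 3.52% + 1.7231 × 8.99% = 19.01%

19.01%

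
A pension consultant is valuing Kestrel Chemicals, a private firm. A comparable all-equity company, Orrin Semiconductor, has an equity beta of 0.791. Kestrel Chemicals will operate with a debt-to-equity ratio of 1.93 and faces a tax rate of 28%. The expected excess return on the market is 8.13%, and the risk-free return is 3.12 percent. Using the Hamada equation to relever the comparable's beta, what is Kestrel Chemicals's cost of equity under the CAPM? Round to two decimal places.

18.49%

β_L = β_U × [1 + (1 − t)(D/E)] = 0.791 × [1 + (1 − 0.28) × 1.93]
    = 0.791 × [1 + 0.72 × 1.93] = 0.791 × 2.3896 = 1.8902
E(R) = R_f + β_L × MRP = 3.12% + 1.8902 × 8.13% = 18.49%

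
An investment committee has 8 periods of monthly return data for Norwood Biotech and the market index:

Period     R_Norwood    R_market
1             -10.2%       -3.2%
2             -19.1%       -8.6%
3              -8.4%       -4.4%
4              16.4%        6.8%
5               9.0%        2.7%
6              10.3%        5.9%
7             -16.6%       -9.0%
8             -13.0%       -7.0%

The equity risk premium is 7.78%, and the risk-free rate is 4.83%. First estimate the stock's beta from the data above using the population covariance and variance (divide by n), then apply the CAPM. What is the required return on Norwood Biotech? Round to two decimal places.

21.24%

Mean R_i = (-10.2 − 19.1 − 8.4 + 16.4 + 9.0 + 10.3 − 16.6 − 13.0) / 8 = -3.9500%
Mean R_m = (-3.2 − 8.6 − 4.4 + 6.8 + 2.7 + 5.9 − 9.0 − 7.0) / 8 = -2.1000%
Σ(R_i − R̄_i)(R_m − R̄_m) = 604.4900  ⇒  Cov = 604.4900 / 8 = 75.5613
Σ(R_m − R̄_m)² = 286.6200  ⇒  Var(R_m) = 286.6200 / 8 = 35.8275
β = Cov / Var(R_m) = 75.5613 / 35.8275 = 2.1090
E(R) = R_f + β × MRP = 4.83% + 2.1090 × 7.78% = 21.24%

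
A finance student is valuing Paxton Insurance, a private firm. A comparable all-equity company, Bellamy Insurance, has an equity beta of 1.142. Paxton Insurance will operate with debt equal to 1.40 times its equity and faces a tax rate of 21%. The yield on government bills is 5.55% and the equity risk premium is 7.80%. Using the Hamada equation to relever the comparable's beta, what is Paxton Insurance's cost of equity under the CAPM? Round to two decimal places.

24.31%

β_L = β_U × [1 + (1 − t)(D/E)] = 1.142 × [1 + (1 − 0.21) × 1.40]
    = 1.142 × [1 + 0.79 × 1.40] = 1.142 × 2.1060 = 2.4051
E(R) = R_f + β_L × MRP = 5.55% + 2.4051 × 7.80% = 24.31%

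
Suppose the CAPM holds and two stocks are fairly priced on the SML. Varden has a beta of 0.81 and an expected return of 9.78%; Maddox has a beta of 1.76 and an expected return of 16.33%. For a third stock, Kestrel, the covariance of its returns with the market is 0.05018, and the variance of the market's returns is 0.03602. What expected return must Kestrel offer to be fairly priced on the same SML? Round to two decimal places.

13.80%

MRP = (16.33% − 9.78%) / (1.76 − 0.81) = 6.8947%
R_f = 9.78% − 0.81 × 6.8947% = 4.1953%
β_Kestrel = Cov / Var(R_m) = 0.05018 / 0.03602 = 1.3931
E(R_Kestrel) = R_f + β × MRP = 4.1953% + 1.3931 × 6.8947% = 13.80%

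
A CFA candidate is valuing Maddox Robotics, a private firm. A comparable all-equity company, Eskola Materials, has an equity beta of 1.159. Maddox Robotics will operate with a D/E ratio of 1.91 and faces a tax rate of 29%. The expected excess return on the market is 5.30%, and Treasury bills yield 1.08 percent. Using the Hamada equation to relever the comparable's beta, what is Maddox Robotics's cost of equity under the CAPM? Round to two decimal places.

15.55%

β_L = β_U × [1 + (1 − t)(D/E)] = 1.159 × [1 + (1 − 0.29) × 1.91]
    = 1.159 × [1 + 0.71 × 1.91] = 1.159 × 2.3561 = 2.7307
E(R) = R_f + β_L × MRP = 1.08% + 2.7307 × 5.30% = 15.55%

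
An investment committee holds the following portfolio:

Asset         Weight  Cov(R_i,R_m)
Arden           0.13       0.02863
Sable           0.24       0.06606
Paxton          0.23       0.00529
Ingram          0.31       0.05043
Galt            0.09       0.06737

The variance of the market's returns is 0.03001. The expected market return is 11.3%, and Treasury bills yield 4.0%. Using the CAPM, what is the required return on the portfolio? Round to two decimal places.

β_Arden = 0.02863 / 0.03001 = 0.9540
β_Sable = 0.06606 / 0.03001 = 2.2013
β_Paxton = 0.00529 / 0.03001 = 0.1763
β_Ingram = 0.05043 / 0.03001 = 1.6804
β_Galt = 0.06737 / 0.03001 = 2.2449
β_P = Σ w_i β_i = 0.13×0.9540 + 0.24×2.2013 + 0.23×0.1763 + 0.31×1.6804 + 0.09×2.2449 = 1.4158
MRP = 11.3% − 4.0% = 7.30%
E(R_P) = R_f + β_P × MRP = 4.0% + 1.4158 × 7.3% = 14.34%

14.34%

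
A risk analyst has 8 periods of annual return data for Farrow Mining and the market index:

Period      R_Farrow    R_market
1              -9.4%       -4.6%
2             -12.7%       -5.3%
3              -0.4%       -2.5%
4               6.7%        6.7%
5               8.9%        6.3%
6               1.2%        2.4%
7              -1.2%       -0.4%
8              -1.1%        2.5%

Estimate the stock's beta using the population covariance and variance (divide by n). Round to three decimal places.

Mean R_i = (-9.4 − 12.7 − 0.4 + 6.7 + 8.9 + 1.2 − 1.2 − 1.1) / 8 = -1.0000%
Mean R_m = (-4.6 − 5.3 − 2.5 + 6.7 + 6.3 + 2.4 − 0.4 + 2.5) / 8 = 0.6375%
Σ(R_i − R̄_i)(R_m − R̄_m) = 218.2200  ⇒  Cov = 218.2200 / 8 = 27.2775
Σ(R_m − R̄_m)² = 148.9988  ⇒  Var(R_m) = 148.9988 / 8 = 18.6249
β = Cov / Var(R_m) = 27.2775 / 18.6249 = 1.4646

1.465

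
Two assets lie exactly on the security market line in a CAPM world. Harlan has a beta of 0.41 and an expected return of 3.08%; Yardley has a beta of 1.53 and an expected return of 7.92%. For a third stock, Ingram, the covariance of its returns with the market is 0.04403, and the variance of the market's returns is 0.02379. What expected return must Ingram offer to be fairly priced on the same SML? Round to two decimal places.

MRP = (7.92% − 3.08%) / (1.53 − 0.41) = 4.3214%
R_f = 3.08% − 0.41 × 4.3214% = 1.3082%
β_Ingram = Cov / Var(R_m) = 0.04403 / 0.02379 = 1.8508
E(R_Ingram) = R_f + β × MRP = 1.3082% + 1.8508 × 4.3214% = 9.31%

9.31%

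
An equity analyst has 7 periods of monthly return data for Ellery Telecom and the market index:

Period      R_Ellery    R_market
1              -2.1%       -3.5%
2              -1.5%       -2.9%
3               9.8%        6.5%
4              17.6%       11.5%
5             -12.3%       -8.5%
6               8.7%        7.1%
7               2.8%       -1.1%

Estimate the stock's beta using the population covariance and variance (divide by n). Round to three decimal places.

Mean R_i = (-2.1 − 1.5 + 9.8 + 17.6 − 12.3 + 8.7 + 2.8) / 7 = 3.2857%
Mean R_m = (-3.5 − 2.9 + 6.5 + 11.5 − 8.5 + 7.1 − 1.1) / 7 = 1.3000%
Σ(R_i − R̄_i)(R_m − R̄_m) = 411.1400  ⇒  Cov = 411.1400 / 7 = 58.7343
Σ(R_m − R̄_m)² = 307.2000  ⇒  Var(R_m) = 307.2000 / 7 = 43.8857
β = Cov / Var(R_m) = 58.7343 / 43.8857 = 1.3383

1.338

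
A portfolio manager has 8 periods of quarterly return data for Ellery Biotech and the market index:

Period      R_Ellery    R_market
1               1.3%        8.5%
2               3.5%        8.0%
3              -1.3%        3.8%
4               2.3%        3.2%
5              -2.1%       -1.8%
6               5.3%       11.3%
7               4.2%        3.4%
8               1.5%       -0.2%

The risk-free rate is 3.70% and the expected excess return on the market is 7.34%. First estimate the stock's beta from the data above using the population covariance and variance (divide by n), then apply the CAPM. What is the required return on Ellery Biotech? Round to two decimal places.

Mean R_i = (1.3 + 3.5 − 1.3 + 2.3 − 2.1 + 5.3 + 4.2 + 1.5) / 8 = 1.8375%
Mean R_m = (8.5 + 8.0 + 3.8 + 3.2 − 1.8 + 11.3 + 3.4 − 0.2) / 8 = 4.5250%
Σ(R_i − R̄_i)(R_m − R̄_m) = 52.6025  ⇒  Cov = 52.6025 / 8 = 6.5753
Σ(R_m − R̄_m)² = 139.6550  ⇒  Var(R_m) = 139.6550 / 8 = 17.4569
β = Cov / Var(R_m) = 6.5753 / 17.4569 = 0.3767
E(R) = R_f + β × MRP = 3.70% + 0.3767 × 7.34% = 6.46%

6.46%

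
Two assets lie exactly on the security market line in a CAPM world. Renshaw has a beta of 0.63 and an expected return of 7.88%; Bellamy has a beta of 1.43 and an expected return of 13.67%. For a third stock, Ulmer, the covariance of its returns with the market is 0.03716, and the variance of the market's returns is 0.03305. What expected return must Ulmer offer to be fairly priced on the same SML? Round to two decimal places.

MRP = (13.67% − 7.88%) / (1.43 − 0.63) = 7.2375%
R_f = 7.88% − 0.63 × 7.2375% = 3.3204%
β_Ulmer = Cov / Var(R_m) = 0.03716 / 0.03305 = 1.1244
E(R_Ulmer) = R_f + β × MRP = 3.3204% + 1.1244 × 7.2375% = 11.46%

11.46%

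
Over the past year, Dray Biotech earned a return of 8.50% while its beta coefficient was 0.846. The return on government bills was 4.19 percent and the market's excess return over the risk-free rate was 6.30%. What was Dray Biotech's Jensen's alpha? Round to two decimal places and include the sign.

CAPM benchmark = R_f + β(R_m − R_f) = 4.19% + 0.846 × 6.30% = 9.51980%
α = actual − benchmark = 8.50% − 9.51980% = -1.02%

-1.02%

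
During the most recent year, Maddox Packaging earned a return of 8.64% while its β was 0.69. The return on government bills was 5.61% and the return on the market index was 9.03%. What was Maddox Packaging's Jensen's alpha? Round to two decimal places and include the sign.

Market excess return = 9.03% − 5.61% = 3.42%
CAPM benchmark = R_f + β(R_m − R_f) = 5.61% + 0.69 × 3.42% = 7.9698%
α = actual − benchmark = 8.64% − 7.9698% = +0.67%

+0.67%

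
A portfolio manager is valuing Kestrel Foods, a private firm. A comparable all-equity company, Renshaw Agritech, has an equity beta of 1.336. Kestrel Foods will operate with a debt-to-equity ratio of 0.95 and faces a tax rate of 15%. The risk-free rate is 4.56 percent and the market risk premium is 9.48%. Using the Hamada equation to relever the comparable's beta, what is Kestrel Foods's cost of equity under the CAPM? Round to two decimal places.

β_L = β_U × [1 + (1 − t)(D/E)] = 1.336 × [1 + (1 − 0.15) × 0.95]
    = 1.336 × [1 + 0.85 × 0.95] = 1.336 × 1.8075 = 2.4148
E(R) = R_f + β_L × MRP = 4.56% + 2.4148 × 9.48% = 27.45%

27.45%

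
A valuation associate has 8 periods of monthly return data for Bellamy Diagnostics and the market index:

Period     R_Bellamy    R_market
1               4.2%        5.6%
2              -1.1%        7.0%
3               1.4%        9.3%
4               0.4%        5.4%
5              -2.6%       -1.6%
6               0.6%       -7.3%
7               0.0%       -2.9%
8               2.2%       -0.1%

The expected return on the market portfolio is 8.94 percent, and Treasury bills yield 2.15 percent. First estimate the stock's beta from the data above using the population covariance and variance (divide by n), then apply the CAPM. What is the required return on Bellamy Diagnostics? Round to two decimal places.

Mean R_i = (4.2 − 1.1 + 1.4 + 0.4 − 2.6 + 0.6 + 0.0 + 2.2) / 8 = 0.6375%
Mean R_m = (5.6 + 7.0 + 9.3 + 5.4 − 1.6 − 7.3 − 2.9 − 0.1) / 8 = 1.9250%
Σ(R_i − R̄_i)(R_m − R̄_m) = 20.7425  ⇒  Cov = 20.7425 / 8 = 2.5928
Σ(R_m − R̄_m)² = 230.6350  ⇒  Var(R_m) = 230.6350 / 8 = 28.8294
β = Cov / Var(R_m) = 2.5928 / 28.8294 = 0.0899
MRP = 8.94% − 2.15% = 6.79%
E(R) = R_f + β × MRP = 2.15% + 0.0899 × 6.79% = 2.76%

2.76%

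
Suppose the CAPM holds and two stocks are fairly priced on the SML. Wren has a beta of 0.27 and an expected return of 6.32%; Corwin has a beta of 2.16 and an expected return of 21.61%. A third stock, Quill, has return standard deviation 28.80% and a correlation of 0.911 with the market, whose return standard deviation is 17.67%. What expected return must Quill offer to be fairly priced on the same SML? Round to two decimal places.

16.15%

MRP = (21.61% − 6.32%) / (2.16 − 0.27) = 8.0899%
R_f = 6.32% − 0.27 × 8.0899% = 4.1357%
β_Quill = ρ·σ_i/σ_m = 0.911 × 28.80 / 17.67 = 1.4848
E(R_Quill) = R_f + β × MRP = 4.1357% + 1.4848 × 8.0899% = 16.15%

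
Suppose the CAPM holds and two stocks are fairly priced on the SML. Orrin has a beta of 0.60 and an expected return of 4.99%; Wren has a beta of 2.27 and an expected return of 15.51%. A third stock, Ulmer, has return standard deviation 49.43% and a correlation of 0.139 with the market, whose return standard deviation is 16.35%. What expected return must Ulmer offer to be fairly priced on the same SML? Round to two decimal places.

MRP = (15.51% − 4.99%) / (2.27 − 0.60) = 6.2994%
R_f = 4.99% − 0.60 × 6.2994% = 1.2104%
β_Ulmer = ρ·σ_i/σ_m = 0.139 × 49.43 / 16.35 = 0.4202
E(R_Ulmer) = R_f + β × MRP = 1.2104% + 0.4202 × 6.2994% = 3.86%

3.86%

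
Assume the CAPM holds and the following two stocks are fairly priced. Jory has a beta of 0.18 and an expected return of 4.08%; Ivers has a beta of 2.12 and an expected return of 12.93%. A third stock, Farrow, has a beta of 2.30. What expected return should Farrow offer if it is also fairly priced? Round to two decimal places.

13.75%

MRP (SML slope) = (12.93% − 4.08%) / (2.12 − 0.18) = 8.85% / 1.94 = 4.5619%
R_f (intercept) = 4.08% − 0.18 × 4.5619% = 3.2589%
E(R_Farrow) = R_f + β × MRP = 3.2589% + 2.30 × 4.5619% = 13.75%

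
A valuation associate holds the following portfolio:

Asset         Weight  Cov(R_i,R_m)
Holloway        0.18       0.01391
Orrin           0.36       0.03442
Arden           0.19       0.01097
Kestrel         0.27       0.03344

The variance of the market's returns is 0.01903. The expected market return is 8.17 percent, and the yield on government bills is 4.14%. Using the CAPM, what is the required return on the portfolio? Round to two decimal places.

β_Holloway = 0.01391 / 0.01903 = 0.7310
β_Orrin = 0.03442 / 0.01903 = 1.8087
β_Arden = 0.01097 / 0.01903 = 0.5765
β_Kestrel = 0.03344 / 0.01903 = 1.7572
β_P = Σ w_i β_i = 0.18×0.7310 + 0.36×1.8087 + 0.19×0.5765 + 0.27×1.7572 = 1.3667
MRP = 8.17% − 4.14% = 4.03%
E(R_P) = R_f + β_P × MRP = 4.14% + 1.3667 × 4.03% = 9.65%

9.65%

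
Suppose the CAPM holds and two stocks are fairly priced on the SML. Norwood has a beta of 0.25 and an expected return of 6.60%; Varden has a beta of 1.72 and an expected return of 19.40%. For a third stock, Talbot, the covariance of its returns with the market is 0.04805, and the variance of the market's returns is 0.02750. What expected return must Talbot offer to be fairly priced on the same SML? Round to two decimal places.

MRP = (19.40% − 6.60%) / (1.72 − 0.25) = 8.7075%
R_f = 6.60% − 0.25 × 8.7075% = 4.4231%
β_Talbot = Cov / Var(R_m) = 0.04805 / 0.02750 = 1.7473
E(R_Talbot) = R_f + β × MRP = 4.4231% + 1.7473 × 8.7075% = 19.64%

19.64%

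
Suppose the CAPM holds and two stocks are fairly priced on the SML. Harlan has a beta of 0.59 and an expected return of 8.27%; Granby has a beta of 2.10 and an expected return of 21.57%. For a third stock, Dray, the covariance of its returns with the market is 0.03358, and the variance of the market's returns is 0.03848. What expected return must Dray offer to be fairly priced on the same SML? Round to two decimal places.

MRP = (21.57% − 8.27%) / (2.10 − 0.59) = 8.8079%
R_f = 8.27% − 0.59 × 8.8079% = 3.0733%
β_Dray = Cov / Var(R_m) = 0.03358 / 0.03848 = 0.8727
E(R_Dray) = R_f + β × MRP = 3.0733% + 0.8727 × 8.8079% = 10.76%

10.76%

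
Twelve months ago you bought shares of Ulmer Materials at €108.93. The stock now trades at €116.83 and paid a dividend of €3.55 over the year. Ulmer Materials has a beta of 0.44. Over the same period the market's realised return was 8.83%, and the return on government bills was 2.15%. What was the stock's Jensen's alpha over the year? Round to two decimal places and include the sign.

Realised HPR = (P1 + D1 − P0) / P0 = (116.83 + 3.55 − 108.93) / 108.93 = 11.45 / 108.93 = 10.5113%
MRP = 8.83% − 2.15% = 6.68%
CAPM required = R_f + β·MRP = 2.15% + 0.44 × 6.68% = 5.0892%
α = realised − required = 10.5113% − 5.0892% = +5.42%

+5.42%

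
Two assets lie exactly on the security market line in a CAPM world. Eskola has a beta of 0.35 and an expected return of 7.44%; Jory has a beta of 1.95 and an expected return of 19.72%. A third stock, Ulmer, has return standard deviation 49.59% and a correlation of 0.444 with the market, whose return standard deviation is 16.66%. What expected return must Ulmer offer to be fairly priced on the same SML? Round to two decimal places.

14.90%

MRP = (19.72% − 7.44%) / (1.95 − 0.35) = 7.6750%
R_f = 7.44% − 0.35 × 7.6750% = 4.7538%
β_Ulmer = ρ·σ_i/σ_m = 0.444 × 49.59 / 16.66 = 1.3216
E(R_Ulmer) = R_f + β × MRP = 4.7538% + 1.3216 × 7.6750% = 14.90%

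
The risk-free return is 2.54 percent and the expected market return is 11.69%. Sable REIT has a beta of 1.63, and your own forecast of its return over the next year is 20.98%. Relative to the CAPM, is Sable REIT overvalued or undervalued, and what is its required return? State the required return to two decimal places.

Undervalued; required return 17.45%

MRP = 11.69% − 2.54% = 9.15%
Required return = R_f + β·MRP = 2.54% + 1.63 × 9.15% = 17.45%
Forecast 20.98% > required 17.45% → the stock plots above the SML → undervalued.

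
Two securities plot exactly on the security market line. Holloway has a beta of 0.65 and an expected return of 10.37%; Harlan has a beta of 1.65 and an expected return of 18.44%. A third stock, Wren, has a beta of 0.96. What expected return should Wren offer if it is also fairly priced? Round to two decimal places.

MRP (SML slope) = (18.44% − 10.37%) / (1.65 − 0.65) = 8.07% / 1.00 = 8.0700%
R_f (intercept) = 10.37% − 0.65 × 8.0700% = 5.1245%
E(R_Wren) = R_f + β × MRP = 5.1245% + 0.96 × 8.0700% = 12.87%

12.87%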